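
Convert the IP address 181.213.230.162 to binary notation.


181 = 10110101
213 = 11010101
230 = 11100110
162 = 10100010
Binary: 10110101.11010101.11100110.10100010


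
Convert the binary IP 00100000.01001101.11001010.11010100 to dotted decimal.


00100000 = 32
01001101 = 77
11001010 = 202
11010100 = 212
IP: 32.77.202.212


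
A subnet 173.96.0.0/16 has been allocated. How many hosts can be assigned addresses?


Host bits = 32 - 16 = 16
Total addresses = 2^16 = 65536
Usable = total - 2 (network and broadcast)
Usable hosts: 65534


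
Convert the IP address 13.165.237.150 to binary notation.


13 = 00001101
165 = 10100101
237 = 11101101
150 = 10010110
Binary: 00001101.10100101.11101101.10010110


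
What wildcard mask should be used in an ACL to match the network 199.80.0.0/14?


Subnet mask: 255.252.0.0
Wildcard = 255.255.255.255 - subnet mask
255 - 255 = 0
255 - 252 = 3
255 - 0 = 255
255 - 0 = 255
Wildcard: 0.3.255.255


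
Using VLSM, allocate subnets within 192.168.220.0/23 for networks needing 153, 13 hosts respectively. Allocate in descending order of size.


153 hosts -> /24 (254 usable): 192.168.220.0/24
13 hosts -> /28 (14 usable): 192.168.221.0/28
Allocation: 192.168.220.0/24 (153 hosts, 254 usable); 192.168.221.0/28 (13 hosts, 14 usable)


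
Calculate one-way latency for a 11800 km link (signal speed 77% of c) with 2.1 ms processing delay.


Speed = 0.77 * 3e5 km/s = 231000 km/s
Propagation delay = 11800 / 231000 = 0.0511 s = 51.0823 ms
Processing delay = 2.1 ms
Total one-way latency = 53.1823 ms


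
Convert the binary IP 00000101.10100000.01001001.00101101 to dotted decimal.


00000101 = 5
10100000 = 160
01001001 = 73
00101101 = 45
IP: 5.160.73.45


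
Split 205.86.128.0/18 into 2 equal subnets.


New prefix = 18 + 1 = 19
Each subnet has 8192 addresses
  205.86.128.0/19
  205.86.160.0/19
Subnets: 205.86.128.0/19, 205.86.160.0/19


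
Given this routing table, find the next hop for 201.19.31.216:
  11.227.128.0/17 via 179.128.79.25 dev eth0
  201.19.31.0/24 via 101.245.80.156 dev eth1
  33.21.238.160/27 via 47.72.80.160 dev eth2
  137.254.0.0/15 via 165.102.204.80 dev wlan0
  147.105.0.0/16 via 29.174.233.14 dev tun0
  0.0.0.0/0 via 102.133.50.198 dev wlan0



Longest prefix match for 201.19.31.216:
  /17 11.227.128.0: no
  /24 201.19.31.0: MATCH
  /27 33.21.238.160: no
  /15 137.254.0.0: no
  /16 147.105.0.0: no
  /0 0.0.0.0: MATCH
Selected: next-hop 101.245.80.156 via eth1 (matched /24)


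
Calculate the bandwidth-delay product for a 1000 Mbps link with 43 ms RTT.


BDP = bandwidth * RTT
= 1000 Mbps * 43 ms
= 1000 * 1e6 * 43 / 1000 bits
= 43000000 bits
= 5375000 bytes
= 5249.0234 KB
BDP = 43000000 bits (5375000 bytes)


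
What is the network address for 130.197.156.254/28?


IP:   10000010.11000101.10011100.11111110
Mask: 11111111.11111111.11111111.11110000
AND operation:
Net:  10000010.11000101.10011100.11110000
Network: 130.197.156.240/28


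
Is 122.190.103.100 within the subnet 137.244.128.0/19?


Subnet network: 137.244.128.0
Test IP AND mask: 122.190.96.0
No, 122.190.103.100 is not in 137.244.128.0/19


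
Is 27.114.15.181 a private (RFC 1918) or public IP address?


RFC 1918 private ranges:
  10.0.0.0/8 (10.0.0.0 - 10.255.255.255)
  172.16.0.0/12 (172.16.0.0 - 172.31.255.255)
  192.168.0.0/16 (192.168.0.0 - 192.168.255.255)
Public (not in any RFC 1918 range)


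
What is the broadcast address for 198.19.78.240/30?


Network: 198.19.78.240/30
Host bits = 2
Set all host bits to 1:
Broadcast: 198.19.78.243


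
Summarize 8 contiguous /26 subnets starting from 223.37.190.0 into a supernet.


Original prefix: /26
Number of subnets: 8 = 2^3
New prefix = 26 - 3 = 23
Supernet: 223.37.190.0/23


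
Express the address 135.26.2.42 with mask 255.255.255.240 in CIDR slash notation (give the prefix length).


Binary: 11111111.11111111.11111111.11110000
Count leading 1s
Prefix: /28


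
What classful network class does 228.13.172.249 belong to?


First octet: 228
Binary: 11100100
1110xxxx -> Class D (224-239)
Class D (multicast), default mask N/A


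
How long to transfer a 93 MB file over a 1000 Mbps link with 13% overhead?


Effective throughput = 1000 * (1 - 13/100) = 870 Mbps
File size in Mb = 93 * 8 = 744 Mb
Time = 744 / 870
Time = 0.8552 seconds


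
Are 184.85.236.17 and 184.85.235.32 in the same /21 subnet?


Mask: 255.255.248.0
184.85.236.17 AND mask = 184.85.232.0
184.85.235.32 AND mask = 184.85.232.0
Yes, same subnet (184.85.232.0)


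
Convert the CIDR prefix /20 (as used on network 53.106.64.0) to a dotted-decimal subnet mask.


/20 means 20 network bits, 12 host bits
Binary: 11111111111111111111000000000000
Mask: 255.255.240.0


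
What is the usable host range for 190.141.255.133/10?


Network: 190.128.0.0
Broadcast: 190.191.255.255
First usable = network + 1
Last usable = broadcast - 1
Range: 190.128.0.1 to 190.191.255.254


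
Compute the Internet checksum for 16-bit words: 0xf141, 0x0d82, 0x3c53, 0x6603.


Sum all words (with carry folding):
+ 0xf141 = 0xf141
+ 0x0d82 = 0xfec3
+ 0x3c53 = 0x3b17
+ 0x6603 = 0xa11a
One's complement: ~0xa11a
Checksum = 0x5ee5


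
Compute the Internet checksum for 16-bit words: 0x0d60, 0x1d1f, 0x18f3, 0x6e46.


Sum all words (with carry folding):
+ 0x0d60 = 0x0d60
+ 0x1d1f = 0x2a7f
+ 0x18f3 = 0x4372
+ 0x6e46 = 0xb1b8
One's complement: ~0xb1b8
Checksum = 0x4e47


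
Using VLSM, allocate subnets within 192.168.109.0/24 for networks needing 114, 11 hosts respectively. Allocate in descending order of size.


114 hosts -> /25 (126 usable): 192.168.109.0/25
11 hosts -> /28 (14 usable): 192.168.109.128/28
Allocation: 192.168.109.0/25 (114 hosts, 126 usable); 192.168.109.128/28 (11 hosts, 14 usable)


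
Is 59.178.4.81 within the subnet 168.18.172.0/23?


Subnet network: 168.18.172.0
Test IP AND mask: 59.178.4.0
No, 59.178.4.81 is not in 168.18.172.0/23


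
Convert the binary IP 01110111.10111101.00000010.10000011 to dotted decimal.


01110111 = 119
10111101 = 189
00000010 = 2
10000011 = 131
IP: 119.189.2.131


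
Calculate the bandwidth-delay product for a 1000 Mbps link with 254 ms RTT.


BDP = bandwidth * RTT
= 1000 Mbps * 254 ms
= 1000 * 1e6 * 254 / 1000 bits
= 254000000 bits
= 31750000 bytes
= 31005.8594 KB
BDP = 254000000 bits (31750000 bytes)


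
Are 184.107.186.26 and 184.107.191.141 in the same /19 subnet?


Mask: 255.255.224.0
184.107.186.26 AND mask = 184.107.160.0
184.107.191.141 AND mask = 184.107.160.0
Yes, same subnet (184.107.160.0)


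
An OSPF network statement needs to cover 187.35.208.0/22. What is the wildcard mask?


Subnet mask: 255.255.252.0
Wildcard = 255.255.255.255 - subnet mask
255 - 255 = 0
255 - 255 = 0
255 - 252 = 3
255 - 0 = 255
Wildcard: 0.0.3.255


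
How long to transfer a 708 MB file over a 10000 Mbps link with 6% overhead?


Effective throughput = 10000 * (1 - 6/100) = 9400 Mbps
File size in Mb = 708 * 8 = 5664 Mb
Time = 5664 / 9400
Time = 0.6026 seconds


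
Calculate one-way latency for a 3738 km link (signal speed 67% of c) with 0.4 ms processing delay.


Speed = 0.67 * 3e5 km/s = 201000 km/s
Propagation delay = 3738 / 201000 = 0.0186 s = 18.597 ms
Processing delay = 0.4 ms
Total one-way latency = 18.997 ms


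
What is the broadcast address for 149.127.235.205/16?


Network: 149.127.0.0/16
Host bits = 16
Set all host bits to 1:
Broadcast: 149.127.255.255


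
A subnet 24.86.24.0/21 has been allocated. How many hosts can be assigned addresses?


Host bits = 32 - 21 = 11
Total addresses = 2^11 = 2048
Usable = total - 2 (network and broadcast)
Usable hosts: 2046


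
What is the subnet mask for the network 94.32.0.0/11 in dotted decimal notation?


/11 means 11 network bits, 21 host bits
Binary: 11111111111000000000000000000000
Mask: 255.224.0.0


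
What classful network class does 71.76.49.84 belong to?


First octet: 71
Binary: 01000111
0xxxxxxx -> Class A (1-126)
Class A, default mask 255.0.0.0 (/8)


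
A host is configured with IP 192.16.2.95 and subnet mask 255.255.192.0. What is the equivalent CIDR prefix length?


Binary: 11111111.11111111.11000000.00000000
Count leading 1s
Prefix: /18


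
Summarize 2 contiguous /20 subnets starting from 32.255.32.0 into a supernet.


Original prefix: /20
Number of subnets: 2 = 2^1
New prefix = 20 - 1 = 19
Supernet: 32.255.32.0/19


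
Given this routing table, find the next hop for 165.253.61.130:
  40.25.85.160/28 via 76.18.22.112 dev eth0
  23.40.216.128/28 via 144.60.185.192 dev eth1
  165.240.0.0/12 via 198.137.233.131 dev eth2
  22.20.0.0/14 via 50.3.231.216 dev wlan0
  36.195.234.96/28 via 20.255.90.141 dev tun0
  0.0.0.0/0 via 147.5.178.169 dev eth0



Longest prefix match for 165.253.61.130:
  /28 40.25.85.160: no
  /28 23.40.216.128: no
  /12 165.240.0.0: MATCH
  /14 22.20.0.0: no
  /28 36.195.234.96: no
  /0 0.0.0.0: MATCH
Selected: next-hop 198.137.233.131 via eth2 (matched /12)


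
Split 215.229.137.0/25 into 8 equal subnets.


New prefix = 25 + 3 = 28
Each subnet has 16 addresses
  215.229.137.0/28
  215.229.137.16/28
  215.229.137.32/28
  215.229.137.48/28
  215.229.137.64/28
  215.229.137.80/28
  215.229.137.96/28
  215.229.137.112/28
Subnets: 215.229.137.0/28, 215.229.137.16/28, 215.229.137.32/28, 215.229.137.48/28, 215.229.137.64/28, 215.229.137.80/28, 215.229.137.96/28, 215.229.137.112/28


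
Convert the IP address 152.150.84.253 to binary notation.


152 = 10011000
150 = 10010110
84 = 01010100
253 = 11111101
Binary: 10011000.10010110.01010100.11111101


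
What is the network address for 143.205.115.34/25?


IP:   10001111.11001101.01110011.00100010
Mask: 11111111.11111111.11111111.10000000
AND operation:
Net:  10001111.11001101.01110011.00000000
Network: 143.205.115.0/25


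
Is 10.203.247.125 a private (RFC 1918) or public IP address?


RFC 1918 private ranges:
  10.0.0.0/8 (10.0.0.0 - 10.255.255.255)
  172.16.0.0/12 (172.16.0.0 - 172.31.255.255)
  192.168.0.0/16 (192.168.0.0 - 192.168.255.255)
Private (in 10.0.0.0/8)


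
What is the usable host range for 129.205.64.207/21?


Network: 129.205.64.0
Broadcast: 129.205.71.255
First usable = network + 1
Last usable = broadcast - 1
Range: 129.205.64.1 to 129.205.71.254


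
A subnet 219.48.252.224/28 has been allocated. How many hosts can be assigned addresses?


Host bits = 32 - 28 = 4
Total addresses = 2^4 = 16
Usable = total - 2 (network and broadcast)
Usable hosts: 14


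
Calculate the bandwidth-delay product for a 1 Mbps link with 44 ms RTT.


BDP = bandwidth * RTT
= 1 Mbps * 44 ms
= 1 * 1e6 * 44 / 1000 bits
= 44000 bits
= 5500 bytes
= 5.3711 KB
BDP = 44000 bits (5500 bytes)


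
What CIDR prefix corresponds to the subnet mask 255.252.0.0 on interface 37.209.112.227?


Binary: 11111111.11111100.00000000.00000000
Count leading 1s
Prefix: /14


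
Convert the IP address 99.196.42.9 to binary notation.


99 = 01100011
196 = 11000100
42 = 00101010
9 = 00001001
Binary: 01100011.11000100.00101010.00001001


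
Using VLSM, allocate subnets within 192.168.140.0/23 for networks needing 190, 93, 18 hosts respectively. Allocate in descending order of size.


190 hosts -> /24 (254 usable): 192.168.140.0/24
93 hosts -> /25 (126 usable): 192.168.141.0/25
18 hosts -> /27 (30 usable): 192.168.141.128/27
Allocation: 192.168.140.0/24 (190 hosts, 254 usable); 192.168.141.0/25 (93 hosts, 126 usable); 192.168.141.128/27 (18 hosts, 30 usable)


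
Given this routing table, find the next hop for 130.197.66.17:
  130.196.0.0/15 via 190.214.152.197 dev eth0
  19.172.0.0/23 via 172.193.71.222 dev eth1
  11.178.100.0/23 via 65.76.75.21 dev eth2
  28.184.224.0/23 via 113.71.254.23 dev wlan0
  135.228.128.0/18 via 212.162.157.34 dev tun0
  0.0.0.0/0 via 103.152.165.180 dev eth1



Longest prefix match for 130.197.66.17:
  /15 130.196.0.0: MATCH
  /23 19.172.0.0: no
  /23 11.178.100.0: no
  /23 28.184.224.0: no
  /18 135.228.128.0: no
  /0 0.0.0.0: MATCH
Selected: next-hop 190.214.152.197 via eth0 (matched /15)


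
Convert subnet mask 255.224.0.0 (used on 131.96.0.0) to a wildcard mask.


Subnet mask: 255.224.0.0
Wildcard = 255.255.255.255 - subnet mask
255 - 255 = 0
255 - 224 = 31
255 - 0 = 255
255 - 0 = 255
Wildcard: 0.31.255.255


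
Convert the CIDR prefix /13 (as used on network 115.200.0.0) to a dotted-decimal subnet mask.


/13 means 13 network bits, 19 host bits
Binary: 11111111111110000000000000000000
Mask: 255.248.0.0


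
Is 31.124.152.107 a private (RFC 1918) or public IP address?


RFC 1918 private ranges:
  10.0.0.0/8 (10.0.0.0 - 10.255.255.255)
  172.16.0.0/12 (172.16.0.0 - 172.31.255.255)
  192.168.0.0/16 (192.168.0.0 - 192.168.255.255)
Public (not in any RFC 1918 range)


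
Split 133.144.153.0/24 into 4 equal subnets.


New prefix = 24 + 2 = 26
Each subnet has 64 addresses
  133.144.153.0/26
  133.144.153.64/26
  133.144.153.128/26
  133.144.153.192/26
Subnets: 133.144.153.0/26, 133.144.153.64/26, 133.144.153.128/26, 133.144.153.192/26


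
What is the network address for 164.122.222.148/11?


IP:   10100100.01111010.11011110.10010100
Mask: 11111111.11100000.00000000.00000000
AND operation:
Net:  10100100.01100000.00000000.00000000
Network: 164.96.0.0/11


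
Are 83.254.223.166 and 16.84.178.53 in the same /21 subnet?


Mask: 255.255.248.0
83.254.223.166 AND mask = 83.254.216.0
16.84.178.53 AND mask = 16.84.176.0
No, different subnets (83.254.216.0 vs 16.84.176.0)


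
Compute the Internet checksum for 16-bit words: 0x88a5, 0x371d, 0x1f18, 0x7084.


Sum all words (with carry folding):
+ 0x88a5 = 0x88a5
+ 0x371d = 0xbfc2
+ 0x1f18 = 0xdeda
+ 0x7084 = 0x4f5f
One's complement: ~0x4f5f
Checksum = 0xb0a0


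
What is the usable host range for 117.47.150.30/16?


Network: 117.47.0.0
Broadcast: 117.47.255.255
First usable = network + 1
Last usable = broadcast - 1
Range: 117.47.0.1 to 117.47.255.254


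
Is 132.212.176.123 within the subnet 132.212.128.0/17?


Subnet network: 132.212.128.0
Test IP AND mask: 132.212.128.0
Yes, 132.212.176.123 is in 132.212.128.0/17


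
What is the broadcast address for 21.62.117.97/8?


Network: 21.0.0.0/8
Host bits = 24
Set all host bits to 1:
Broadcast: 21.255.255.255


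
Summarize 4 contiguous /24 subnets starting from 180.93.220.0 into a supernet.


Original prefix: /24
Number of subnets: 4 = 2^2
New prefix = 24 - 2 = 22
Supernet: 180.93.220.0/22


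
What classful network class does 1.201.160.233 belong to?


First octet: 1
Binary: 00000001
0xxxxxxx -> Class A (1-126)
Class A, default mask 255.0.0.0 (/8)


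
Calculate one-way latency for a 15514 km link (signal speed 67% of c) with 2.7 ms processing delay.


Speed = 0.67 * 3e5 km/s = 201000 km/s
Propagation delay = 15514 / 201000 = 0.0772 s = 77.1841 ms
Processing delay = 2.7 ms
Total one-way latency = 79.8841 ms


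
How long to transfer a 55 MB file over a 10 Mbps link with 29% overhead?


Effective throughput = 10 * (1 - 29/100) = 7.1 Mbps
File size in Mb = 55 * 8 = 440 Mb
Time = 440 / 7.1
Time = 61.9718 seconds


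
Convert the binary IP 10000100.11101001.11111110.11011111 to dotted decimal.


10000100 = 132
11101001 = 233
11111110 = 254
11011111 = 223
IP: 132.233.254.223


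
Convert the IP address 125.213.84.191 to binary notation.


125 = 01111101
213 = 11010101
84 = 01010100
191 = 10111111
Binary: 01111101.11010101.01010100.10111111


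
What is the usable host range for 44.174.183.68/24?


Network: 44.174.183.0
Broadcast: 44.174.183.255
First usable = network + 1
Last usable = broadcast - 1
Range: 44.174.183.1 to 44.174.183.254


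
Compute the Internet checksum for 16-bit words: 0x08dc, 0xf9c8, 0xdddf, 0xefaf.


Sum all words (with carry folding):
+ 0x08dc = 0x08dc
+ 0xf9c8 = 0x02a5
+ 0xdddf = 0xe084
+ 0xefaf = 0xd034
One's complement: ~0xd034
Checksum = 0x2fcb


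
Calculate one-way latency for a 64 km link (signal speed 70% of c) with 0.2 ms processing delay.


Speed = 0.7 * 3e5 km/s = 210000 km/s
Propagation delay = 64 / 210000 = 0.0003 s = 0.3048 ms
Processing delay = 0.2 ms
Total one-way latency = 0.5048 ms


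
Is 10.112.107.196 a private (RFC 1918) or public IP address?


RFC 1918 private ranges:
  10.0.0.0/8 (10.0.0.0 - 10.255.255.255)
  172.16.0.0/12 (172.16.0.0 - 172.31.255.255)
  192.168.0.0/16 (192.168.0.0 - 192.168.255.255)
Private (in 10.0.0.0/8)


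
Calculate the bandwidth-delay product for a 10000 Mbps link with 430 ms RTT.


BDP = bandwidth * RTT
= 10000 Mbps * 430 ms
= 10000 * 1e6 * 430 / 1000 bits
= 4300000000 bits
= 537500000 bytes
= 524902.3438 KB
BDP = 4300000000 bits (537500000 bytes)


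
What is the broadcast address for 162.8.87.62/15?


Network: 162.8.0.0/15
Host bits = 17
Set all host bits to 1:
Broadcast: 162.9.255.255


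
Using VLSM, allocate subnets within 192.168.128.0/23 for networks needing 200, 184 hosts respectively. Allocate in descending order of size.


200 hosts -> /24 (254 usable): 192.168.128.0/24
184 hosts -> /24 (254 usable): 192.168.129.0/24
Allocation: 192.168.128.0/24 (200 hosts, 254 usable); 192.168.129.0/24 (184 hosts, 254 usable)


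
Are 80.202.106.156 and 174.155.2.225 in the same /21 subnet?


Mask: 255.255.248.0
80.202.106.156 AND mask = 80.202.104.0
174.155.2.225 AND mask = 174.155.0.0
No, different subnets (80.202.104.0 vs 174.155.0.0)


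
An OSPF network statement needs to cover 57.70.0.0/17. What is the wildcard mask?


Subnet mask: 255.255.128.0
Wildcard = 255.255.255.255 - subnet mask
255 - 255 = 0
255 - 255 = 0
255 - 128 = 127
255 - 0 = 255
Wildcard: 0.0.127.255


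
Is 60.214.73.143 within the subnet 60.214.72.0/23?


Subnet network: 60.214.72.0
Test IP AND mask: 60.214.72.0
Yes, 60.214.73.143 is in 60.214.72.0/23


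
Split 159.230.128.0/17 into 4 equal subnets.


New prefix = 17 + 2 = 19
Each subnet has 8192 addresses
  159.230.128.0/19
  159.230.160.0/19
  159.230.192.0/19
  159.230.224.0/19
Subnets: 159.230.128.0/19, 159.230.160.0/19, 159.230.192.0/19, 159.230.224.0/19


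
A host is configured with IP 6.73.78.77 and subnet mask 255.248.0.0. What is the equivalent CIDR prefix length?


Binary: 11111111.11111000.00000000.00000000
Count leading 1s
Prefix: /13


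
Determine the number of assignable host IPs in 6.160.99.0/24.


Host bits = 32 - 24 = 8
Total addresses = 2^8 = 256
Usable = total - 2 (network and broadcast)
Usable hosts: 254


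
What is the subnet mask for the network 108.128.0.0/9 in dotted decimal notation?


/9 means 9 network bits, 23 host bits
Binary: 11111111100000000000000000000000
Mask: 255.128.0.0


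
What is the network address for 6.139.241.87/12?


IP:   00000110.10001011.11110001.01010111
Mask: 11111111.11110000.00000000.00000000
AND operation:
Net:  00000110.10000000.00000000.00000000
Network: 6.128.0.0/12


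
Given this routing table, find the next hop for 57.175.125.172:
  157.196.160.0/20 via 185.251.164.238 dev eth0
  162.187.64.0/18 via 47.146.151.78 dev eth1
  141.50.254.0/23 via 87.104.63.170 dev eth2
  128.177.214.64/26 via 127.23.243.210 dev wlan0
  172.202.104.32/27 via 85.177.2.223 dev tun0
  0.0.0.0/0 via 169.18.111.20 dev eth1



Longest prefix match for 57.175.125.172:
  /20 157.196.160.0: no
  /18 162.187.64.0: no
  /23 141.50.254.0: no
  /26 128.177.214.64: no
  /27 172.202.104.32: no
  /0 0.0.0.0: MATCH
Selected: next-hop 169.18.111.20 via eth1 (matched /0)


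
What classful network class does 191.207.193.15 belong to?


First octet: 191
Binary: 10111111
10xxxxxx -> Class B (128-191)
Class B, default mask 255.255.0.0 (/16)


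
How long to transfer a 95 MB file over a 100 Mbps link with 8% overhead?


Effective throughput = 100 * (1 - 8/100) = 92 Mbps
File size in Mb = 95 * 8 = 760 Mb
Time = 760 / 92
Time = 8.2609 seconds


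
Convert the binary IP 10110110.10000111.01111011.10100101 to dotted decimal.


10110110 = 182
10000111 = 135
01111011 = 123
10100101 = 165
IP: 182.135.123.165


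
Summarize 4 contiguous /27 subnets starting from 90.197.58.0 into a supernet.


Original prefix: /27
Number of subnets: 4 = 2^2
New prefix = 27 - 2 = 25
Supernet: 90.197.58.0/25


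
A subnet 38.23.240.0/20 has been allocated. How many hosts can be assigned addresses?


Host bits = 32 - 20 = 12
Total addresses = 2^12 = 4096
Usable = total - 2 (network and broadcast)
Usable hosts: 4094


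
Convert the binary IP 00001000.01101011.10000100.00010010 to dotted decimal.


00001000 = 8
01101011 = 107
10000100 = 132
00010010 = 18
IP: 8.107.132.18


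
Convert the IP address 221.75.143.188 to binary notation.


221 = 11011101
75 = 01001011
143 = 10001111
188 = 10111100
Binary: 11011101.01001011.10001111.10111100


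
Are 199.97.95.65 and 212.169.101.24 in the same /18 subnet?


Mask: 255.255.192.0
199.97.95.65 AND mask = 199.97.64.0
212.169.101.24 AND mask = 212.169.64.0
No, different subnets (199.97.64.0 vs 212.169.64.0)


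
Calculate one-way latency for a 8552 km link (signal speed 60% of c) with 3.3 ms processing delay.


Speed = 0.6 * 3e5 km/s = 180000 km/s
Propagation delay = 8552 / 180000 = 0.0475 s = 47.5111 ms
Processing delay = 3.3 ms
Total one-way latency = 50.8111 ms


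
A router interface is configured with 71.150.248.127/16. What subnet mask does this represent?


/16 means 16 network bits, 16 host bits
Binary: 11111111111111110000000000000000
Mask: 255.255.0.0


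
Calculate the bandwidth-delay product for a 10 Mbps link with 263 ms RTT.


BDP = bandwidth * RTT
= 10 Mbps * 263 ms
= 10 * 1e6 * 263 / 1000 bits
= 2630000 bits
= 328750 bytes
= 321.0449 KB
BDP = 2630000 bits (328750 bytes)


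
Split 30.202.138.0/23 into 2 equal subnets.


New prefix = 23 + 1 = 24
Each subnet has 256 addresses
  30.202.138.0/24
  30.202.139.0/24
Subnets: 30.202.138.0/24, 30.202.139.0/24


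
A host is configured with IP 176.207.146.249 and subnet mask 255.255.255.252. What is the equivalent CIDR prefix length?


Binary: 11111111.11111111.11111111.11111100
Count leading 1s
Prefix: /30


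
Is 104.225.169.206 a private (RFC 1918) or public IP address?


RFC 1918 private ranges:
  10.0.0.0/8 (10.0.0.0 - 10.255.255.255)
  172.16.0.0/12 (172.16.0.0 - 172.31.255.255)
  192.168.0.0/16 (192.168.0.0 - 192.168.255.255)
Public (not in any RFC 1918 range)


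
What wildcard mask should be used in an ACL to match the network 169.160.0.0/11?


Subnet mask: 255.224.0.0
Wildcard = 255.255.255.255 - subnet mask
255 - 255 = 0
255 - 224 = 31
255 - 0 = 255
255 - 0 = 255
Wildcard: 0.31.255.255


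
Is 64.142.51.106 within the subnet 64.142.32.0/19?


Subnet network: 64.142.32.0
Test IP AND mask: 64.142.32.0
Yes, 64.142.51.106 is in 64.142.32.0/19


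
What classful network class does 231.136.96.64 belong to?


First octet: 231
Binary: 11100111
1110xxxx -> Class D (224-239)
Class D (multicast), default mask N/A


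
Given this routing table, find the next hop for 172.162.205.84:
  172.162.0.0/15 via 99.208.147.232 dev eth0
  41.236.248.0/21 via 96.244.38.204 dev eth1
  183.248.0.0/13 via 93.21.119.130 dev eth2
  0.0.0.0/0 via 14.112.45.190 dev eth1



Longest prefix match for 172.162.205.84:
  /15 172.162.0.0: MATCH
  /21 41.236.248.0: no
  /13 183.248.0.0: no
  /0 0.0.0.0: MATCH
Selected: next-hop 99.208.147.232 via eth0 (matched /15)


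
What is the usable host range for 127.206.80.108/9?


Network: 127.128.0.0
Broadcast: 127.255.255.255
First usable = network + 1
Last usable = broadcast - 1
Range: 127.128.0.1 to 127.255.255.254


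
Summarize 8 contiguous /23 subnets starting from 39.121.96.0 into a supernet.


Original prefix: /23
Number of subnets: 8 = 2^3
New prefix = 23 - 3 = 20
Supernet: 39.121.96.0/20


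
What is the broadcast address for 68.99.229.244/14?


Network: 68.96.0.0/14
Host bits = 18
Set all host bits to 1:
Broadcast: 68.99.255.255


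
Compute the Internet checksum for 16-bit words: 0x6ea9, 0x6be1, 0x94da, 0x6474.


Sum all words (with carry folding):
+ 0x6ea9 = 0x6ea9
+ 0x6be1 = 0xda8a
+ 0x94da = 0x6f65
+ 0x6474 = 0xd3d9
One's complement: ~0xd3d9
Checksum = 0x2c26


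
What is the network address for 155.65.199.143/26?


IP:   10011011.01000001.11000111.10001111
Mask: 11111111.11111111.11111111.11000000
AND operation:
Net:  10011011.01000001.11000111.10000000
Network: 155.65.199.128/26


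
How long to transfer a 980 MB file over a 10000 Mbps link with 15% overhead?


Effective throughput = 10000 * (1 - 15/100) = 8500 Mbps
File size in Mb = 980 * 8 = 7840 Mb
Time = 7840 / 8500
Time = 0.9224 seconds


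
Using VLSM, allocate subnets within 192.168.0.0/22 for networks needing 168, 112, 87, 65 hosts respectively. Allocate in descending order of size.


168 hosts -> /24 (254 usable): 192.168.0.0/24
112 hosts -> /25 (126 usable): 192.168.1.0/25
87 hosts -> /25 (126 usable): 192.168.1.128/25
65 hosts -> /25 (126 usable): 192.168.2.0/25
Allocation: 192.168.0.0/24 (168 hosts, 254 usable); 192.168.1.0/25 (112 hosts, 126 usable); 192.168.1.128/25 (87 hosts, 126 usable); 192.168.2.0/25 (65 hosts, 126 usable)


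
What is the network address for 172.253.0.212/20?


IP:   10101100.11111101.00000000.11010100
Mask: 11111111.11111111.11110000.00000000
AND operation:
Net:  10101100.11111101.00000000.00000000
Network: 172.253.0.0/20


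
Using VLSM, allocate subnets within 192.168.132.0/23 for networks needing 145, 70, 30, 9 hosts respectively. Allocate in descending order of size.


145 hosts -> /24 (254 usable): 192.168.132.0/24
70 hosts -> /25 (126 usable): 192.168.133.0/25
30 hosts -> /27 (30 usable): 192.168.133.128/27
9 hosts -> /28 (14 usable): 192.168.133.160/28
Allocation: 192.168.132.0/24 (145 hosts, 254 usable); 192.168.133.0/25 (70 hosts, 126 usable); 192.168.133.128/27 (30 hosts, 30 usable); 192.168.133.160/28 (9 hosts, 14 usable)


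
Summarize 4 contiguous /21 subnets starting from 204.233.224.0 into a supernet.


Original prefix: /21
Number of subnets: 4 = 2^2
New prefix = 21 - 2 = 19
Supernet: 204.233.224.0/19


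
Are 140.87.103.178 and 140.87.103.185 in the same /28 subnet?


Mask: 255.255.255.240
140.87.103.178 AND mask = 140.87.103.176
140.87.103.185 AND mask = 140.87.103.176
Yes, same subnet (140.87.103.176)


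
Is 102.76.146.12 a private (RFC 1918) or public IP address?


RFC 1918 private ranges:
  10.0.0.0/8 (10.0.0.0 - 10.255.255.255)
  172.16.0.0/12 (172.16.0.0 - 172.31.255.255)
  192.168.0.0/16 (192.168.0.0 - 192.168.255.255)
Public (not in any RFC 1918 range)


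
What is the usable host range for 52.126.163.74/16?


Network: 52.126.0.0
Broadcast: 52.126.255.255
First usable = network + 1
Last usable = broadcast - 1
Range: 52.126.0.1 to 52.126.255.254


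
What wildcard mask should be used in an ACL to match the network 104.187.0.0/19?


Subnet mask: 255.255.224.0
Wildcard = 255.255.255.255 - subnet mask
255 - 255 = 0
255 - 255 = 0
255 - 224 = 31
255 - 0 = 255
Wildcard: 0.0.31.255


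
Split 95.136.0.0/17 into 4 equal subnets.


New prefix = 17 + 2 = 19
Each subnet has 8192 addresses
  95.136.0.0/19
  95.136.32.0/19
  95.136.64.0/19
  95.136.96.0/19
Subnets: 95.136.0.0/19, 95.136.32.0/19, 95.136.64.0/19, 95.136.96.0/19


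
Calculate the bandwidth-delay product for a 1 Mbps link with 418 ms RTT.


BDP = bandwidth * RTT
= 1 Mbps * 418 ms
= 1 * 1e6 * 418 / 1000 bits
= 418000 bits
= 52250 bytes
= 51.0254 KB
BDP = 418000 bits (52250 bytes)


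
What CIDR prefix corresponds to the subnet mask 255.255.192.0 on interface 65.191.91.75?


Binary: 11111111.11111111.11000000.00000000
Count leading 1s
Prefix: /18


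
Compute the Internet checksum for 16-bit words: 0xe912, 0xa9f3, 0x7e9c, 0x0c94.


Sum all words (with carry folding):
+ 0xe912 = 0xe912
+ 0xa9f3 = 0x9306
+ 0x7e9c = 0x11a3
+ 0x0c94 = 0x1e37
One's complement: ~0x1e37
Checksum = 0xe1c8


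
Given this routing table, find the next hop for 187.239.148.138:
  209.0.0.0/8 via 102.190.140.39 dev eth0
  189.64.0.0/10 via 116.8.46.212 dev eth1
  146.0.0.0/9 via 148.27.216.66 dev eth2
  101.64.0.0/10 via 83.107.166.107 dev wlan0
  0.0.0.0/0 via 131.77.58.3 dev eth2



Longest prefix match for 187.239.148.138:
  /8 209.0.0.0: no
  /10 189.64.0.0: no
  /9 146.0.0.0: no
  /10 101.64.0.0: no
  /0 0.0.0.0: MATCH
Selected: next-hop 131.77.58.3 via eth2 (matched /0)


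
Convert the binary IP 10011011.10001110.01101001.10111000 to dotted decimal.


10011011 = 155
10001110 = 142
01101001 = 105
10111000 = 184
IP: 155.142.105.184


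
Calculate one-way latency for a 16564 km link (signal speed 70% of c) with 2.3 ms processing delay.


Speed = 0.7 * 3e5 km/s = 210000 km/s
Propagation delay = 16564 / 210000 = 0.0789 s = 78.8762 ms
Processing delay = 2.3 ms
Total one-way latency = 81.1762 ms


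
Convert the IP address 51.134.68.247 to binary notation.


51 = 00110011
134 = 10000110
68 = 01000100
247 = 11110111
Binary: 00110011.10000110.01000100.11110111


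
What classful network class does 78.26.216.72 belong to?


First octet: 78
Binary: 01001110
0xxxxxxx -> Class A (1-126)
Class A, default mask 255.0.0.0 (/8)


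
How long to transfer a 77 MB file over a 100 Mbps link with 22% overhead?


Effective throughput = 100 * (1 - 22/100) = 78 Mbps
File size in Mb = 77 * 8 = 616 Mb
Time = 616 / 78
Time = 7.8974 seconds


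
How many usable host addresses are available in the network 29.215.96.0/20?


Host bits = 32 - 20 = 12
Total addresses = 2^12 = 4096
Usable = total - 2 (network and broadcast)
Usable hosts: 4094


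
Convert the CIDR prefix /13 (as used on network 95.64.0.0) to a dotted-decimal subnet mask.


/13 means 13 network bits, 19 host bits
Binary: 11111111111110000000000000000000
Mask: 255.248.0.0


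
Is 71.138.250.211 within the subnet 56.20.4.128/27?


Subnet network: 56.20.4.128
Test IP AND mask: 71.138.250.192
No, 71.138.250.211 is not in 56.20.4.128/27


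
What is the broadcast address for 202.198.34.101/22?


Network: 202.198.32.0/22
Host bits = 10
Set all host bits to 1:
Broadcast: 202.198.35.255


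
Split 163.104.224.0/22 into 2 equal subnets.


New prefix = 22 + 1 = 23
Each subnet has 512 addresses
  163.104.224.0/23
  163.104.226.0/23
Subnets: 163.104.224.0/23, 163.104.226.0/23


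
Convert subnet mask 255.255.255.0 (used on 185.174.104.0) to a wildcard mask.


Subnet mask: 255.255.255.0
Wildcard = 255.255.255.255 - subnet mask
255 - 255 = 0
255 - 255 = 0
255 - 255 = 0
255 - 0 = 255
Wildcard: 0.0.0.255


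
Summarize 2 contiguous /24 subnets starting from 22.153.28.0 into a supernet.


Original prefix: /24
Number of subnets: 2 = 2^1
New prefix = 24 - 1 = 23
Supernet: 22.153.28.0/23


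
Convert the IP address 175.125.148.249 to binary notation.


175 = 10101111
125 = 01111101
148 = 10010100
249 = 11111001
Binary: 10101111.01111101.10010100.11111001


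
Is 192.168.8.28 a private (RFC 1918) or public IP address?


RFC 1918 private ranges:
  10.0.0.0/8 (10.0.0.0 - 10.255.255.255)
  172.16.0.0/12 (172.16.0.0 - 172.31.255.255)
  192.168.0.0/16 (192.168.0.0 - 192.168.255.255)
Private (in 192.168.0.0/16)


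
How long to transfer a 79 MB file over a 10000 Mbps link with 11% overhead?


Effective throughput = 10000 * (1 - 11/100) = 8900 Mbps
File size in Mb = 79 * 8 = 632 Mb
Time = 632 / 8900
Time = 0.071 seconds


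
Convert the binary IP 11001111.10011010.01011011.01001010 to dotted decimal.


11001111 = 207
10011010 = 154
01011011 = 91
01001010 = 74
IP: 207.154.91.74


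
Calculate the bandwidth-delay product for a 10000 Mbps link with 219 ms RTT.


BDP = bandwidth * RTT
= 10000 Mbps * 219 ms
= 10000 * 1e6 * 219 / 1000 bits
= 2190000000 bits
= 273750000 bytes
= 267333.9844 KB
BDP = 2190000000 bits (273750000 bytes)


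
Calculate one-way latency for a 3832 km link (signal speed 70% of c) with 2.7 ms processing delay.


Speed = 0.7 * 3e5 km/s = 210000 km/s
Propagation delay = 3832 / 210000 = 0.0182 s = 18.2476 ms
Processing delay = 2.7 ms
Total one-way latency = 20.9476 ms


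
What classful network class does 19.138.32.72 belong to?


First octet: 19
Binary: 00010011
0xxxxxxx -> Class A (1-126)
Class A, default mask 255.0.0.0 (/8)


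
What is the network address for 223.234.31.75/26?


IP:   11011111.11101010.00011111.01001011
Mask: 11111111.11111111.11111111.11000000
AND operation:
Net:  11011111.11101010.00011111.01000000
Network: 223.234.31.64/26


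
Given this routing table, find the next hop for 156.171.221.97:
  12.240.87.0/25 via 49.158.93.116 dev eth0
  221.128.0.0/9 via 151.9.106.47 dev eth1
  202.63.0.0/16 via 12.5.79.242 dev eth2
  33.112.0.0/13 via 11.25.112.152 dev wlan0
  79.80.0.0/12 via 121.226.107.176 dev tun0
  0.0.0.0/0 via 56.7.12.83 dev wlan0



Longest prefix match for 156.171.221.97:
  /25 12.240.87.0: no
  /9 221.128.0.0: no
  /16 202.63.0.0: no
  /13 33.112.0.0: no
  /12 79.80.0.0: no
  /0 0.0.0.0: MATCH
Selected: next-hop 56.7.12.83 via wlan0 (matched /0)


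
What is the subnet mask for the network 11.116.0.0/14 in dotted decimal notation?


/14 means 14 network bits, 18 host bits
Binary: 11111111111111000000000000000000
Mask: 255.252.0.0


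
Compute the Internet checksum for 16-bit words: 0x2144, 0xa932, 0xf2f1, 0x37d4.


Sum all words (with carry folding):
+ 0x2144 = 0x2144
+ 0xa932 = 0xca76
+ 0xf2f1 = 0xbd68
+ 0x37d4 = 0xf53c
One's complement: ~0xf53c
Checksum = 0x0ac3


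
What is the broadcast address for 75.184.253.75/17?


Network: 75.184.128.0/17
Host bits = 15
Set all host bits to 1:
Broadcast: 75.184.255.255


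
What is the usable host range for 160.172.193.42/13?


Network: 160.168.0.0
Broadcast: 160.175.255.255
First usable = network + 1
Last usable = broadcast - 1
Range: 160.168.0.1 to 160.175.255.254


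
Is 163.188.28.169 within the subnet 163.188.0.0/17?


Subnet network: 163.188.0.0
Test IP AND mask: 163.188.0.0
Yes, 163.188.28.169 is in 163.188.0.0/17


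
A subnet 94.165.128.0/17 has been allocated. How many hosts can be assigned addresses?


Host bits = 32 - 17 = 15
Total addresses = 2^15 = 32768
Usable = total - 2 (network and broadcast)
Usable hosts: 32766


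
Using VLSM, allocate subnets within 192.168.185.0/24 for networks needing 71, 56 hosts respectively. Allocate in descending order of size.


71 hosts -> /25 (126 usable): 192.168.185.0/25
56 hosts -> /26 (62 usable): 192.168.185.128/26
Allocation: 192.168.185.0/25 (71 hosts, 126 usable); 192.168.185.128/26 (56 hosts, 62 usable)


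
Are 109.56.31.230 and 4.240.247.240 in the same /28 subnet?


Mask: 255.255.255.240
109.56.31.230 AND mask = 109.56.31.224
4.240.247.240 AND mask = 4.240.247.240
No, different subnets (109.56.31.224 vs 4.240.247.240)


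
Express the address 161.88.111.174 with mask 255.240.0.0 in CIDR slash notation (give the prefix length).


Binary: 11111111.11110000.00000000.00000000
Count leading 1s
Prefix: /12


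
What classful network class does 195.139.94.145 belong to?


First octet: 195
Binary: 11000011
110xxxxx -> Class C (192-223)
Class C, default mask 255.255.255.0 (/24)


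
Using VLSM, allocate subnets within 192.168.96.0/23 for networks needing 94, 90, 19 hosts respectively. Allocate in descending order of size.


94 hosts -> /25 (126 usable): 192.168.96.0/25
90 hosts -> /25 (126 usable): 192.168.96.128/25
19 hosts -> /27 (30 usable): 192.168.97.0/27
Allocation: 192.168.96.0/25 (94 hosts, 126 usable); 192.168.96.128/25 (90 hosts, 126 usable); 192.168.97.0/27 (19 hosts, 30 usable)


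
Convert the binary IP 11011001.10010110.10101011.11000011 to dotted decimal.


11011001 = 217
10010110 = 150
10101011 = 171
11000011 = 195
IP: 217.150.171.195


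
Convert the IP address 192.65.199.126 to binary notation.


192 = 11000000
65 = 01000001
199 = 11000111
126 = 01111110
Binary: 11000000.01000001.11000111.01111110


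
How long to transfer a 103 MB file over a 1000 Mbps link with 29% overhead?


Effective throughput = 1000 * (1 - 29/100) = 710 Mbps
File size in Mb = 103 * 8 = 824 Mb
Time = 824 / 710
Time = 1.1606 seconds


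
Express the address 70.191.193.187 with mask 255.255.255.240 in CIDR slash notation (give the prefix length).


Binary: 11111111.11111111.11111111.11110000
Count leading 1s
Prefix: /28


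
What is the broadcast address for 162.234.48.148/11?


Network: 162.224.0.0/11
Host bits = 21
Set all host bits to 1:
Broadcast: 162.255.255.255


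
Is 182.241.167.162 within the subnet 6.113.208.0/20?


Subnet network: 6.113.208.0
Test IP AND mask: 182.241.160.0
No, 182.241.167.162 is not in 6.113.208.0/20


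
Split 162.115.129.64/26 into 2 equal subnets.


New prefix = 26 + 1 = 27
Each subnet has 32 addresses
  162.115.129.64/27
  162.115.129.96/27
Subnets: 162.115.129.64/27, 162.115.129.96/27


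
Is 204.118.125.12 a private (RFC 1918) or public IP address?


RFC 1918 private ranges:
  10.0.0.0/8 (10.0.0.0 - 10.255.255.255)
  172.16.0.0/12 (172.16.0.0 - 172.31.255.255)
  192.168.0.0/16 (192.168.0.0 - 192.168.255.255)
Public (not in any RFC 1918 range)


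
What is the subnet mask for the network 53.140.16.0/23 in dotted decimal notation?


/23 means 23 network bits, 9 host bits
Binary: 11111111111111111111111000000000
Mask: 255.255.254.0


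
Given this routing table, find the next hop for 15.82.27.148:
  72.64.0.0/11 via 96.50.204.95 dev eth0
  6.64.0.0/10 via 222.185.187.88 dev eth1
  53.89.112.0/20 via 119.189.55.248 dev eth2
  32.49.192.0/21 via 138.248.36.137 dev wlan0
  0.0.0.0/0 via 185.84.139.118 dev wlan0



Longest prefix match for 15.82.27.148:
  /11 72.64.0.0: no
  /10 6.64.0.0: no
  /20 53.89.112.0: no
  /21 32.49.192.0: no
  /0 0.0.0.0: MATCH
Selected: next-hop 185.84.139.118 via wlan0 (matched /0)


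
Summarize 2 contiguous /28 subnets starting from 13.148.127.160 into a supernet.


Original prefix: /28
Number of subnets: 2 = 2^1
New prefix = 28 - 1 = 27
Supernet: 13.148.127.160/27


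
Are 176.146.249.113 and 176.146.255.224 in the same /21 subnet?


Mask: 255.255.248.0
176.146.249.113 AND mask = 176.146.248.0
176.146.255.224 AND mask = 176.146.248.0
Yes, same subnet (176.146.248.0)


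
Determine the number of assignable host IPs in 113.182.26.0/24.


Host bits = 32 - 24 = 8
Total addresses = 2^8 = 256
Usable = total - 2 (network and broadcast)
Usable hosts: 254


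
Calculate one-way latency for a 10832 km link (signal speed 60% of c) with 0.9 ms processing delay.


Speed = 0.6 * 3e5 km/s = 180000 km/s
Propagation delay = 10832 / 180000 = 0.0602 s = 60.1778 ms
Processing delay = 0.9 ms
Total one-way latency = 61.0778 ms


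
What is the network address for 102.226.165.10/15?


IP:   01100110.11100010.10100101.00001010
Mask: 11111111.11111110.00000000.00000000
AND operation:
Net:  01100110.11100010.00000000.00000000
Network: 102.226.0.0/15


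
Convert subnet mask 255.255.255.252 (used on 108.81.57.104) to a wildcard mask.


Subnet mask: 255.255.255.252
Wildcard = 255.255.255.255 - subnet mask
255 - 255 = 0
255 - 255 = 0
255 - 255 = 0
255 - 252 = 3
Wildcard: 0.0.0.3


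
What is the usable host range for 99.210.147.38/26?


Network: 99.210.147.0
Broadcast: 99.210.147.63
First usable = network + 1
Last usable = broadcast - 1
Range: 99.210.147.1 to 99.210.147.62


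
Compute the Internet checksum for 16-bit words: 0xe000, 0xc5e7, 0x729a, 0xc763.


Sum all words (with carry folding):
+ 0xe000 = 0xe000
+ 0xc5e7 = 0xa5e8
+ 0x729a = 0x1883
+ 0xc763 = 0xdfe6
One's complement: ~0xdfe6
Checksum = 0x2019


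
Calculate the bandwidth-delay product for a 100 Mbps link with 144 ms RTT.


BDP = bandwidth * RTT
= 100 Mbps * 144 ms
= 100 * 1e6 * 144 / 1000 bits
= 14400000 bits
= 1800000 bytes
= 1757.8125 KB
BDP = 14400000 bits (1800000 bytes)
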